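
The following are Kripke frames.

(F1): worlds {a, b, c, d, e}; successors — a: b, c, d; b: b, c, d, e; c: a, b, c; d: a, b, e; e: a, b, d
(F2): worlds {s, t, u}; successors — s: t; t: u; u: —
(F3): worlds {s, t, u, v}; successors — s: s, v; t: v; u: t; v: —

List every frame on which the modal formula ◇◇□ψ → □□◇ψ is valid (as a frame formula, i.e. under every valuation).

(F1)

The schema corresponds to a generalized confluence (Geach) condition: ∀x ∀y ∀z ((xR²y ∧ xR²z) → ∃w (yRw ∧ zRw)).
(F1): condition met.
(F2): fails — sR²u, sR²u but no w with uRw and uRw.
(F3): fails — sR²s, sR²v but no w with sRw and vRw.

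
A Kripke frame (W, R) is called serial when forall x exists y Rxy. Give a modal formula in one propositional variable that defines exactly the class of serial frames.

□r → ◇r

The condition is seriality. The D schema □r → ◇r defines it.
Suppose □r→◇r is valid. At any x set V(r)=W. Then □r at x, so ◇r at x, so x has a successor.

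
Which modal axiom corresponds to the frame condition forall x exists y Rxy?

This is seriality; the standard corresponding axiom is D: □q → ◇q.
Suppose □q→◇q is valid. At any x set V(q)=W. Then □q at x, so ◇q at x, so x has a successor.

□q → ◇q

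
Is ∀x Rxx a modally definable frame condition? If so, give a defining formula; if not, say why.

Definable; □r → r defines it

Yes: it is reflexivity, defined by the T schema □r → r.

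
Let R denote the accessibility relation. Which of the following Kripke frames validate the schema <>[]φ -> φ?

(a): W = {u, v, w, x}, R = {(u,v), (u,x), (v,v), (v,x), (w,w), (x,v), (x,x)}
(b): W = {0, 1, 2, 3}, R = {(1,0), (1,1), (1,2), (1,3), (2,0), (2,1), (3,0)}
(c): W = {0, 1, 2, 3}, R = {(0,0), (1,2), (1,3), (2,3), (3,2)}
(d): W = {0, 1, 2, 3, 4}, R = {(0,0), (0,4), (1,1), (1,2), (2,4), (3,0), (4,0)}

none

Frame correspondent (Sahlqvist): forall x forall y (Rxy -> Ryx) — i.e. symmetry.
(a): fails — Ruv but not Rvu.
(b): fails — R10 but not R01.
(c): fails — R12 but not R21.
(d): fails — R12 but not R21.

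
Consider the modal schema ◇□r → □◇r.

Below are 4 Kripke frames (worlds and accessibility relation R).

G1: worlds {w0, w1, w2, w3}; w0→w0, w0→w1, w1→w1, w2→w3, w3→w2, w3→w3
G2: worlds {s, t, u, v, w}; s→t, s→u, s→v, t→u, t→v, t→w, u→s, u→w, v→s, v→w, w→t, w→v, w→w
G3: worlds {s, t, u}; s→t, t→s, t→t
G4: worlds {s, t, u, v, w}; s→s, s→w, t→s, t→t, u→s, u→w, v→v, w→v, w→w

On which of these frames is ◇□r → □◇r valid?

G1, G2, G3, G4

Frame correspondent (Sahlqvist): ∀x ∀y ∀z (Rxy ∧ Rxz → ∃w (Ryw ∧ Rzw)) — i.e. convergence.
G1: holds.
G2: holds.
G3: holds.
G4: holds.
Valid on: G1, G2, G3, G4.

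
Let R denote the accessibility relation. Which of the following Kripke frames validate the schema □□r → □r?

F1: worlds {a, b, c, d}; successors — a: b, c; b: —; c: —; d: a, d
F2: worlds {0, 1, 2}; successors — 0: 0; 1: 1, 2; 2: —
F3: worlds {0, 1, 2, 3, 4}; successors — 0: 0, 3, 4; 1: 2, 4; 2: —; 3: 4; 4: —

F2

The schema corresponds to density: ∀x ∀y (Rxy → ∃z (Rxz ∧ Rzy)).
F1: fails — Rac but no z with Raz and Rzc.
F2: holds.
F3: fails — R34 but no z with R3z and Rz4.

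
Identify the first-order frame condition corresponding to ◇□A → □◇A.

convergence: ∀x ∀y ∀z (Rxy ∧ Rxz → ∃w (Ryw ∧ Rzw))

Suppose ◇□A→□◇A is valid. Take Rxy, Rxz and set V(A)={w : Ryw}. Then □A at y so ◇□A at x, so □◇A at x, so ◇A at z, giving w with Rzw and Ryw.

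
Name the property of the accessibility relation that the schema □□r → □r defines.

This is the C4 axiom.
Its frame correspondent is density — ∀x ∀y (Rxy → ∃z (Rxz ∧ Rzy)).

density: ∀x ∀y (Rxy → ∃z (Rxz ∧ Rzy))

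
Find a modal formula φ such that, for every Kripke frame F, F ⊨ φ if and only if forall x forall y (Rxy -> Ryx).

This is symmetry; the standard corresponding axiom is B: ψ → □◇ψ.
Suppose ψ→□◇ψ is valid. Take Rxy and set V(ψ)={x}. Then ψ at x, so □◇ψ at x, so ◇ψ at y, so some z with Ryz has ψ; z=x, i.e. Ryx.

ψ → □◇ψ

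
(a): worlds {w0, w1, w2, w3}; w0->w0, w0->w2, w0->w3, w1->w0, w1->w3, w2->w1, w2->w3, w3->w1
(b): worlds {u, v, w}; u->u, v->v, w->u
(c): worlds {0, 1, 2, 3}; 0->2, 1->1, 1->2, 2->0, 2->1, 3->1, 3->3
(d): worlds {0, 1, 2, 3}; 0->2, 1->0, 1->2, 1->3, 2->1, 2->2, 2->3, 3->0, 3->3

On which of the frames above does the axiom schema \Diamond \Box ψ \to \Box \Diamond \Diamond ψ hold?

(b), (d)

The schema corresponds to a generalized confluence (Geach) condition: \forall x \forall y \forall z ((xRy \wedge xRz) \to \exists w (yRw \wedge z R^2 w)).
(a): fails — w0Rw3, w0Rw3 but no w with w3Rw and w3R²w.
(b): ✓.
(c): fails — 2R0, 2R0 but no w with 0Rw and 0R²w.
(d): ✓.
Valid on: (b), (d).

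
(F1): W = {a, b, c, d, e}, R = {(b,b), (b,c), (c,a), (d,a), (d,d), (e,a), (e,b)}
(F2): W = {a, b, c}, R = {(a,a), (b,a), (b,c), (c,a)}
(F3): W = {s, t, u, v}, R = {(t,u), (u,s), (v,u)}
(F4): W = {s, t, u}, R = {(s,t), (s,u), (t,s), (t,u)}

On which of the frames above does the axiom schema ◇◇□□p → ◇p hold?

Frame correspondent (Sahlqvist): ∀x ∀y (xR²y → ∃w (yR²w ∧ xRw)) — i.e. a generalized confluence (Geach) condition.
(F1): fails — bR²a but no w with aR²w and bRw.
(F2): holds.
(F3): fails — tR²s but no w with sR²w and tRw.
(F4): fails — sR²u but no w with uR²w and sRw.
Valid on: (F2).

(F2)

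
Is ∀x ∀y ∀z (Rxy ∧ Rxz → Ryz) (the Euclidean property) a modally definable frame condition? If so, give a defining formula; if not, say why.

Definable; ◇q → □◇q defines it

This is a Sahlqvist condition; the 5 axiom ◇q → □◇q defines it.
Suppose ◇q→□◇q is valid. Take Rxy, Rxz and set V(q)={y}. Then ◇q at x, so □◇q at x, so ◇q at z, so some w with Rzw has q; w=y, i.e. Rzy. By symmetry of the argument, Ryz.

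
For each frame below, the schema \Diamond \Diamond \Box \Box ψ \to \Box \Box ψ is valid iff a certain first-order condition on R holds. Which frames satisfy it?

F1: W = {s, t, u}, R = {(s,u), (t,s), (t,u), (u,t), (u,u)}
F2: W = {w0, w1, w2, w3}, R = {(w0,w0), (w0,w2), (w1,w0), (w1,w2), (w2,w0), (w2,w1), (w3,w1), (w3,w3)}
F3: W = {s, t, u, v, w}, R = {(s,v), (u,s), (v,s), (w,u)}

The schema corresponds to a generalized confluence (Geach) condition: \forall x \forall y \forall z ((x R^2 y \wedge x R^2 z) \to \exists w (y R^2 w \wedge z = w)).
F1: fails — uR²s, uR²s but no w with sR²w and s=w.
F2: fails — w0R²w2, w0R²w1 but no w with w2R²w and w1=w.
F3: ✓.

F3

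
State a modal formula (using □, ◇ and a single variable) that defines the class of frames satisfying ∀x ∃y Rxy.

The condition is seriality. The D schema □p → ◇p defines it.
Suppose □p→◇p is valid. At any x set V(p)=W. Then □p at x, so ◇p at x, so x has a successor.

□p → ◇p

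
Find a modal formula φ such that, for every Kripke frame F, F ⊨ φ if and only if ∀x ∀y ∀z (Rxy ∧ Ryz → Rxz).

A defining formula is □s → □□s (the 4 axiom).
Suppose □s→□□s is valid. Take Rxy, Ryz and set V(s)={w : Rxw}. Then □s at x, so □□s at x, so □s at y, so s at z, i.e. Rxz.

□s → □□s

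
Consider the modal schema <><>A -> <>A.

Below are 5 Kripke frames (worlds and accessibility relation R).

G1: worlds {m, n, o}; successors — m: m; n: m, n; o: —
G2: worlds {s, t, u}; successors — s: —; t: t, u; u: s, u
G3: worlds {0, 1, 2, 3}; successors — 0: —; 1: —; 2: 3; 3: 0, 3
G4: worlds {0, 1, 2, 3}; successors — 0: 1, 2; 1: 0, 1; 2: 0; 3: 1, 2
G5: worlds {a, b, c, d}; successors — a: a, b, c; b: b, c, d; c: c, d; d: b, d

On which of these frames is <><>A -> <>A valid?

G1

Frame correspondent (Sahlqvist): forall x forall y forall z (Rxy & Ryz -> Rxz) — i.e. transitivity.
G1: condition met.
G2: fails — Rtu and Rus but not Rts.
G3: fails — R23 and R30 but not R20.
G4: fails — R10 and R02 but not R12.
G5: fails — Rcd and Rdb but not Rcb.
Valid on: G1.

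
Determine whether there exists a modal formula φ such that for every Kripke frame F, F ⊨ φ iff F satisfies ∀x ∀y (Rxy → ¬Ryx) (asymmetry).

Not modally definable

If a class were modally definable it would be closed under surjective bounded morphisms (Goldblatt–Thomason).
The 5-cycle (worlds 0,1,2,3,4 with 0→1→2→3→4→0) is asymmetric. Mapping every world to a single reflexive point • is a surjective bounded morphism, and the reflexive point is not asymmetric (R•• but asymmetry requires ¬R••).
So the class is not modally definable.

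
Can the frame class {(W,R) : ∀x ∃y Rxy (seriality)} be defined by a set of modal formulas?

Yes: it is seriality, defined by the D schema □q → ◇q.

Yes — defined by □q → ◇q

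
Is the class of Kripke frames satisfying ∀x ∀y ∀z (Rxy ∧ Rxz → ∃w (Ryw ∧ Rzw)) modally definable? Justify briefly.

The condition is convergence. A defining modal formula is ◇□p → □◇p.
Suppose ◇□p→□◇p is valid. Take Rxy, Rxz and set V(p)={w : Ryw}. Then □p at y so ◇□p at x, so □◇p at x, so ◇p at z, giving w with Rzw and Ryw.

Yes — defined by ◇□p → □◇p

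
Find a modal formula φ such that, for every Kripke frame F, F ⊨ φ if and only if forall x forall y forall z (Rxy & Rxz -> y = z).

◇ψ → □ψ

A defining formula is ◇ψ → □ψ (the CD axiom).
Suppose ◇ψ→□ψ is valid. Take Rxy, Rxz and set V(ψ)={y}. Then ◇ψ at x, so □ψ at x, so ψ at z, i.e. z=y.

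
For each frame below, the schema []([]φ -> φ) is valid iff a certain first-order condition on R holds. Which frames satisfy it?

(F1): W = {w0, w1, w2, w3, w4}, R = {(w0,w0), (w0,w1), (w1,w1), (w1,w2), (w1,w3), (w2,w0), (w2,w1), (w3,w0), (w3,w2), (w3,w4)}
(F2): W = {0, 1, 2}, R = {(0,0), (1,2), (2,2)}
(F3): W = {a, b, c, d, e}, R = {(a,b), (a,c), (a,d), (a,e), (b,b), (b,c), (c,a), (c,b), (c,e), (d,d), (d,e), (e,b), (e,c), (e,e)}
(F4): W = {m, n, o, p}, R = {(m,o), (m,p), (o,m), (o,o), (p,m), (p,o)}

(F2)

Frame correspondent (Sahlqvist): forall x forall y (Rxy -> Ryy) — i.e. shift-reflexivity.
(F1): fails — Rw1w2 but not Rw2w2.
(F2): ✓.
(F3): fails — Rbc but not Rcc.
(F4): fails — Rom but not Rmm.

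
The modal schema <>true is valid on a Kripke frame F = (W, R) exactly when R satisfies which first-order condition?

Seriality

◇⊤ holds at w iff w has a successor, so frame-validity of ◇⊤ is exactly seriality. Equivalently via □φ → ◇φ:
Suppose □φ→◇φ is valid. At any x set V(φ)=W. Then □φ at x, so ◇φ at x, so x has a successor.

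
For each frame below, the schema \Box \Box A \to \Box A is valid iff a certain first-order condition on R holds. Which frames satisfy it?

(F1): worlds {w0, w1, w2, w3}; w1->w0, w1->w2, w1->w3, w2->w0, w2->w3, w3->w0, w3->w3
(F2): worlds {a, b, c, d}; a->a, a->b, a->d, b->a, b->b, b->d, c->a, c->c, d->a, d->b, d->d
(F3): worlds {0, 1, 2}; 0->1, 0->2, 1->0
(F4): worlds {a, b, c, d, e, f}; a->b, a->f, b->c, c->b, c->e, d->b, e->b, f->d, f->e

This is the axiom for density; its first-order frame correspondent is \forall x \forall y (Rxy \to \exists z (Rxz \wedge Rzy)).
(F1): fails — Rw1w2 but no z with Rw1z and Rzw2.
(F2): satisfies the condition.
(F3): fails — R01 but no z with R0z and Rz1.
(F4): fails — Rbc but no z with Rbz and Rzc.
Valid on: (F2).

(F2)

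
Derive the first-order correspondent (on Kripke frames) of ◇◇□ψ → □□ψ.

∀x ∀y ∀z ((xR²y ∧ xR²z) → ∃w (yRw ∧ z = w))

This is a Sahlqvist (Geach-type) schema ◇^2□^1ψ → □^2◇^0ψ.
Minimal-valuation argument: fix x; take any y with xR^2y and any z with xR^2z. Set V(ψ) to the set of worlds R-reachable from y in exactly 1 step. Then □^1ψ holds at y, so the antecedent holds at x; validity forces ◇^0ψ at z, giving a w with zR^0w and yR^1w.
First-order correspondent: ∀x ∀y ∀z ((xR²y ∧ xR²z) → ∃w (yRw ∧ z = w)).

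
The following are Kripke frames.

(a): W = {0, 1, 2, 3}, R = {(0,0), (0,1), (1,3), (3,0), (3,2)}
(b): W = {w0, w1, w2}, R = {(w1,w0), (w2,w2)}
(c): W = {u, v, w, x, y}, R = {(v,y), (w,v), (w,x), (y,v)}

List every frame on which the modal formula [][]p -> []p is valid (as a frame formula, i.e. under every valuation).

none

The schema corresponds to density: forall x forall y (Rxy -> exists z (Rxz & Rzy)).
(a): fails — R32 but no z with R3z and Rz2.
(b): fails — Rw1w0 but no z with Rw1z and Rzw0.
(c): fails — Ryv but no z with Ryz and Rzv.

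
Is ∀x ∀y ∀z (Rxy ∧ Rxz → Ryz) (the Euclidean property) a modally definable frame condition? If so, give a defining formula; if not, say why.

Yes, by ◇r → □◇r

This is a Sahlqvist condition; the 5 axiom ◇r → □◇r defines it.
Suppose ◇r→□◇r is valid. Take Rxy, Rxz and set V(r)={y}. Then ◇r at x, so □◇r at x, so ◇r at z, so some w with Rzw has r; w=y, i.e. Rzy. By symmetry of the argument, Ryz.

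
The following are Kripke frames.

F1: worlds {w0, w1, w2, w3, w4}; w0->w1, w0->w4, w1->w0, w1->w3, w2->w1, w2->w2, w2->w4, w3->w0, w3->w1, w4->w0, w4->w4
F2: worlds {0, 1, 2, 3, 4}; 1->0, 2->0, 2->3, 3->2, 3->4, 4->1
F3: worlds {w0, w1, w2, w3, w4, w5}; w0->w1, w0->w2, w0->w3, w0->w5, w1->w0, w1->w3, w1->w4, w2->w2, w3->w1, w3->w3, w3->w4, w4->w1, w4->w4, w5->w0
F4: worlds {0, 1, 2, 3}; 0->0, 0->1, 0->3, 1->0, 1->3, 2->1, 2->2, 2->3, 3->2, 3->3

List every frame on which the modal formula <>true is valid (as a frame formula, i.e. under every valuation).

This is the axiom for seriality; its first-order frame correspondent is forall x exists y Rxy.
F1: satisfies the condition.
F2: fails — world 0 has no successor.
F3: satisfies the condition.
F4: satisfies the condition.

F1, F3, F4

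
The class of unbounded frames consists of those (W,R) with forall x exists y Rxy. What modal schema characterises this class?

□ψ → ◇ψ

This is seriality; the standard corresponding axiom is D: □ψ → ◇ψ.
Suppose □ψ→◇ψ is valid. At any x set V(ψ)=W. Then □ψ at x, so ◇ψ at x, so x has a successor.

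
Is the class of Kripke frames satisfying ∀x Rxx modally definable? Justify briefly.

Yes, by □q → q

This is a Sahlqvist condition; the T axiom □q → q defines it.
Suppose □q→q is valid. At any x set V(q)={w : Rxw}. Then □q holds at x, so q holds at x, i.e. Rxx.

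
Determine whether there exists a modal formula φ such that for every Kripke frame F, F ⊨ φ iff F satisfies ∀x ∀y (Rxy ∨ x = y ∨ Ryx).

If a class were modally definable it would be closed under disjoint unions (Goldblatt–Thomason).
Take 3 disjoint single-world reflexive frames: each is trivially connected, but their disjoint union has 3 worlds with no edge between distinct components, so it is not connected.
So no modal formula (or set of formulas) defines exactly the connected frames.

No — not modally definable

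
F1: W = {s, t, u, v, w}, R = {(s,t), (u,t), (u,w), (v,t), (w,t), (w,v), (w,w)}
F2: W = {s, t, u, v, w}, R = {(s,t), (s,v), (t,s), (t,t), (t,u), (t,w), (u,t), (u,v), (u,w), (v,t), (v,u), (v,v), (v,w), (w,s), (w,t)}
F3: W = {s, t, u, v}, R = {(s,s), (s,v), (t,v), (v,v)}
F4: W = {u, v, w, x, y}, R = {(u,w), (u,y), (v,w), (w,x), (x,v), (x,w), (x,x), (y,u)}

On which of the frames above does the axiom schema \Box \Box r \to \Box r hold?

F2, F3

Frame correspondent (Sahlqvist): \forall x \forall y (Rxy \to \exists z (Rxz \wedge Rzy)) — i.e. density.
F1: fails — Rvt but no z with Rvz and Rzt.
F2: ✓.
F3: ✓.
F4: fails — Ruw but no z with Ruz and Rzw.
Valid on: F2, F3.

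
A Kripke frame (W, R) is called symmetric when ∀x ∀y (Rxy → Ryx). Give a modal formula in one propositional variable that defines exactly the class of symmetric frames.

The condition is symmetry. The B schema p → □◇p defines it.
Suppose p→□◇p is valid. Take Rxy and set V(p)={x}. Then p at x, so □◇p at x, so ◇p at y, so some z with Ryz has p; z=x, i.e. Ryx.

p → □◇p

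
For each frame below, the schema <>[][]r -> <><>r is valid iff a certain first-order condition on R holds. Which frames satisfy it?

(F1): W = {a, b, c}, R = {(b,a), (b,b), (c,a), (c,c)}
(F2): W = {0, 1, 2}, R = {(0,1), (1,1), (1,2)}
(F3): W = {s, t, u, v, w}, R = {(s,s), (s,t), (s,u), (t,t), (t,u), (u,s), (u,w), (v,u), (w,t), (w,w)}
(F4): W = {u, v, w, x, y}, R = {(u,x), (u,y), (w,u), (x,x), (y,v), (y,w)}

(F3)

This is the axiom for a generalized confluence (Geach) condition; its first-order frame correspondent is forall x forall y (xRy -> exists w (y R^2 w & x R^2 w)).
(F1): fails — bRa but no w with aR²w and bR²w.
(F2): fails — 1R2 but no w with 2R²w and 1R²w.
(F3): condition met.
(F4): fails — uRy but no t with yR²t and uR²t.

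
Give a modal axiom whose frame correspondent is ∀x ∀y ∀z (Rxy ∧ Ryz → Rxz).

□ψ → □□ψ

A defining formula is □ψ → □□ψ (the 4 axiom).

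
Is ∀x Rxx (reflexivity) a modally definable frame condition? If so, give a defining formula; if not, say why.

Yes — defined by □p → p

This is a Sahlqvist condition; the T axiom □p → p defines it.
Suppose □p→p is valid. At any x set V(p)={w : Rxw}. Then □p holds at x, so p holds at x, i.e. Rxx.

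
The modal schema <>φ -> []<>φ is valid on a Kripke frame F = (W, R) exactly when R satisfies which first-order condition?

Suppose ◇φ→□◇φ is valid. Take Rxy, Rxz and set V(φ)={y}. Then ◇φ at x, so □◇φ at x, so ◇φ at z, so some w with Rzw has φ; w=y, i.e. Rzy. By symmetry of the argument, Ryz.
Conversely, on a frame with the Euclidean property the schema holds at every world under every valuation.
Frame condition: forall x forall y forall z (Rxy & Rxz -> Ryz).

the Euclidean property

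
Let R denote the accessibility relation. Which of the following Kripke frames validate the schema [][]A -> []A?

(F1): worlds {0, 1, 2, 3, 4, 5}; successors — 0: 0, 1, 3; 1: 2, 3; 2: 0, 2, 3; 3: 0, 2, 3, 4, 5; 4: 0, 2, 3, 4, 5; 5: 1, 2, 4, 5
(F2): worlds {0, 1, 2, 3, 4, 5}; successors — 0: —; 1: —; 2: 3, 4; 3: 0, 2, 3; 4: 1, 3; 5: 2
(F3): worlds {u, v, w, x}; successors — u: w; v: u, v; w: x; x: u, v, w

The schema corresponds to density: forall x forall y (Rxy -> exists z (Rxz & Rzy)).
(F1): holds.
(F2): fails — R24 but no z with R2z and Rz4.
(F3): fails — Ruw but no z with Ruz and Rzw.
Valid on: (F1).

(F1)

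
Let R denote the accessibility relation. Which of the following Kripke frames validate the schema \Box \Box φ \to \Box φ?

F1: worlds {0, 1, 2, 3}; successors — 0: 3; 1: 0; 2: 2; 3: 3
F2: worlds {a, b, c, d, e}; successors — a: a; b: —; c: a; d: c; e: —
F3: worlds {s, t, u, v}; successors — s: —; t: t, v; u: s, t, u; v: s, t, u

F3

Frame correspondent (Sahlqvist): \forall x \forall y (Rxy \to \exists z (Rxz \wedge Rzy)) — i.e. density.
F1: fails — R10 but no z with R1z and Rz0.
F2: fails — Rdc but no z with Rdz and Rzc.
F3: satisfies the condition.
Valid on: F3.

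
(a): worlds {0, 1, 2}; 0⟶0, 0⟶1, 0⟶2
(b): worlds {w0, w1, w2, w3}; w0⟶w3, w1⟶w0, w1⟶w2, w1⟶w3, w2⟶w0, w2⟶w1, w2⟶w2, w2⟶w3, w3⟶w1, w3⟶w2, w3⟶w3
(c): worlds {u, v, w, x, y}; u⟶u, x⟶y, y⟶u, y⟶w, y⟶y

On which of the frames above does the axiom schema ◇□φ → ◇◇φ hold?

(b)

The schema corresponds to a generalized confluence (Geach) condition: ∀x ∀y (xRy → ∃w (yRw ∧ xR²w)).
(a): fails — 0R1 but no w with 1Rw and 0R²w.
(b): condition met.
(c): fails — yRw but no t with wRt and yR²t.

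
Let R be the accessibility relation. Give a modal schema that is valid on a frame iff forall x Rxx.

□p → p

The condition is reflexivity. The T schema □p → p defines it.
Suppose □p→p is valid. At any x set V(p)={w : Rxw}. Then □p holds at x, so p holds at x, i.e. Rxx.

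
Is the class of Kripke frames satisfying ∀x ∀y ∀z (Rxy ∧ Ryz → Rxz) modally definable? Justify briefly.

This is a Sahlqvist condition; the 4 axiom □r → □□r defines it.
Suppose □r→□□r is valid. Take Rxy, Ryz and set V(r)={w : Rxw}. Then □r at x, so □□r at x, so □r at y, so r at z, i.e. Rxz.

Yes, by □r → □□r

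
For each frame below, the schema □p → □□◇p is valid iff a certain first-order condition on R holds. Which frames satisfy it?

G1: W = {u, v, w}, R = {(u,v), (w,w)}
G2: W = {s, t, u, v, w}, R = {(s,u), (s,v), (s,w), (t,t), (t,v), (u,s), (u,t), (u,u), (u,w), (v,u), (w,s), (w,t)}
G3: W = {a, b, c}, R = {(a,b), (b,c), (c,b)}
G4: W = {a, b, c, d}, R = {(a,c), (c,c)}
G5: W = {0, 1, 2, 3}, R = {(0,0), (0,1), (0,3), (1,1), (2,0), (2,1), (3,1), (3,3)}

G1, G3, G4, G5

This is the axiom for a generalized confluence (Geach) condition; its first-order frame correspondent is ∀x ∀z (xR²z → ∃w (xRw ∧ zRw)).
G1: ✓.
G2: fails — sR²w but no w* with sRw* and wRw*.
G3: ✓.
G4: ✓.
G5: ✓.
Valid on: G1, G3, G4, G5.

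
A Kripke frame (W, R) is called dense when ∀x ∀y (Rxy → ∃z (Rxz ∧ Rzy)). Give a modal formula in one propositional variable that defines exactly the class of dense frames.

A defining formula is □□s → □s (the C4 axiom).
Suppose □□s→□s is valid. Take Rxy and set V(s)={w : xR²w}. Then □□s at x, so □s at x, so s at y, i.e. ∃z(Rxz∧Rzy).

□□s → □s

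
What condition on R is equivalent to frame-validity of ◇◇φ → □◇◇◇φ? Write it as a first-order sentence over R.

∀x ∀y ∀z ((xR²y ∧ xRz) → ∃w (y = w ∧ zR³w))

This is a Sahlqvist (Geach-type) schema ◇^2□^0φ → □^1◇^3φ.
Minimal-valuation argument: fix x; take any y with xR^2y and any z with xR^1z. Set V(φ) to the set of worlds R-reachable from y in exactly 0 steps. Then □^0φ holds at y, so the antecedent holds at x; validity forces ◇^3φ at z, giving a w with zR^3w and yR^0w.
First-order correspondent: ∀x ∀y ∀z ((xR²y ∧ xRz) → ∃w (y = w ∧ zR³w)).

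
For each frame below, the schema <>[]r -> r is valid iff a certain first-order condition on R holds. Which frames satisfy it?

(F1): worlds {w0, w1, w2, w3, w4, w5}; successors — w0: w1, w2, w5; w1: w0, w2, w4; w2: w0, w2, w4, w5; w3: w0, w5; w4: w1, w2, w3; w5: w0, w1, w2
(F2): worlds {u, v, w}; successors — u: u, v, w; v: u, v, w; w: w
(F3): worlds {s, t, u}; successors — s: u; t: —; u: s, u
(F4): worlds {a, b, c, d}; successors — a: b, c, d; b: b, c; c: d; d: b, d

(F3)

The schema corresponds to symmetry: forall x forall y (Rxy -> Ryx).
(F1): fails — Rw1w2 but not Rw2w1.
(F2): fails — Ruw but not Rwu.
(F3): satisfies the condition.
(F4): fails — Rbc but not Rcb.
Valid on: (F3).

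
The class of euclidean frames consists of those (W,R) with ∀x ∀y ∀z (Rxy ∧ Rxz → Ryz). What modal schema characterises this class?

The condition is the Euclidean property. The 5 schema ◇r → □◇r defines it.
Suppose ◇r→□◇r is valid. Take Rxy, Rxz and set V(r)={y}. Then ◇r at x, so □◇r at x, so ◇r at z, so some w with Rzw has r; w=y, i.e. Rzy. By symmetry of the argument, Ryz.

◇r → □◇r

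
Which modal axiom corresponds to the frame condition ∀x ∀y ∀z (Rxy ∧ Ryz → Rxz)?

The condition is transitivity. The 4 schema □q → □□q defines it.
Suppose □q→□□q is valid. Take Rxy, Ryz and set V(q)={w : Rxw}. Then □q at x, so □□q at x, so □q at y, so q at z, i.e. Rxz.

□q → □□q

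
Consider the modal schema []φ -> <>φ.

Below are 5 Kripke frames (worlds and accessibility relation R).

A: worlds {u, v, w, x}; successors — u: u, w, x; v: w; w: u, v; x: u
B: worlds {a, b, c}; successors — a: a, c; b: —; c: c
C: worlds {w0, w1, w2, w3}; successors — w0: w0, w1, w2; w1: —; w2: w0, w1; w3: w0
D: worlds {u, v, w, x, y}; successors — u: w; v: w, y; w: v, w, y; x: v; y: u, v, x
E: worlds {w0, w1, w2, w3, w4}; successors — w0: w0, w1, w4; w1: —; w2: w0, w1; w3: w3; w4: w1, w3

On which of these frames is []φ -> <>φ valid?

A, D

This is the axiom for seriality; its first-order frame correspondent is forall x exists y Rxy.
A: holds.
B: fails — world b has no successor.
C: fails — world w1 has no successor.
D: holds.
E: fails — world w1 has no successor.
Valid on: A, D.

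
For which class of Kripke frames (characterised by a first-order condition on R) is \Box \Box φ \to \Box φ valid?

density

Suppose □□φ→□φ is valid. Take Rxy and set V(φ)={w : xR²w}. Then □□φ at x, so □φ at x, so φ at y, i.e. ∃z(Rxz∧Rzy).
The converse is a direct semantic check.
So the correspondent is density.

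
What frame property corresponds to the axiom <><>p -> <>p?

Transitivity

This is frame-equivalent to □p → □□p (substitute ¬p for p and contrapose).
Suppose □p→□□p is valid. Take Rxy, Ryz and set V(p)={w : Rxw}. Then □p at x, so □□p at x, so □p at y, so p at z, i.e. Rxz.
The converse is a direct semantic check.
So the correspondent is transitivity.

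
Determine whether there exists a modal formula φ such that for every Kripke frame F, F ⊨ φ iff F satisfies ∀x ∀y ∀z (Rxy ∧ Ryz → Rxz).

Definable; □q → □□q defines it

This is a Sahlqvist condition; the 4 axiom □q → □□q defines it.
Suppose □q→□□q is valid. Take Rxy, Ryz and set V(q)={w : Rxw}. Then □q at x, so □□q at x, so □q at y, so q at z, i.e. Rxz.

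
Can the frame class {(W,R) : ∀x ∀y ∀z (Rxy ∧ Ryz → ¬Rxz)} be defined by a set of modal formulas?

No

If a class were modally definable it would be closed under surjective bounded morphisms (Goldblatt–Thomason).
The 5-cycle (worlds a,b,c,d,e with a→b→c→d→e→a) is intransitive. Mapping every world to a single reflexive point • is a surjective bounded morphism; the reflexive point is not intransitive (R••∧R•• but R••).
Hence intransitivity is not modally definable.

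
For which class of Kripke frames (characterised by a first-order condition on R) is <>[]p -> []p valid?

Replacing p by ¬p and contraposing gives the equivalent schema ◇p → □◇p.
Suppose ◇p→□◇p is valid. Take Rxy, Rxz and set V(p)={y}. Then ◇p at x, so □◇p at x, so ◇p at z, so some w with Rzw has p; w=y, i.e. Rzy. By symmetry of the argument, Ryz.
Conversely, any frame satisfying forall x forall y forall z (Rxy & Rxz -> Ryz) validates the schema.
Frame condition: forall x forall y forall z (Rxy & Rxz -> Ryz).

the Euclidean property: forall x forall y forall z (Rxy & Rxz -> Ryz)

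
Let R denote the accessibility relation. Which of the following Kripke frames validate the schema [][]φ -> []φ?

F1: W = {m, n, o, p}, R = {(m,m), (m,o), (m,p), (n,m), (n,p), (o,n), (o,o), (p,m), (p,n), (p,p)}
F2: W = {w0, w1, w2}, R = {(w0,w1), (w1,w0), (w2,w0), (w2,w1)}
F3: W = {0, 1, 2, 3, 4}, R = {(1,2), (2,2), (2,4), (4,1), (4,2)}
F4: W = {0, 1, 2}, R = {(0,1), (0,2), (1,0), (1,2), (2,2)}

This is the axiom for density; its first-order frame correspondent is forall x forall y (Rxy -> exists z (Rxz & Rzy)).
F1: holds.
F2: fails — Rw0w1 but no z with Rw0z and Rzw1.
F3: fails — R41 but no z with R4z and Rz1.
F4: fails — R10 but no z with R1z and Rz0.

F1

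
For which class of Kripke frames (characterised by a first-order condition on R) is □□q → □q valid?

density: ∀x ∀y (Rxy → ∃z (Rxz ∧ Rzy))

Suppose □□q→□q is valid. Take Rxy and set V(q)={w : xR²w}. Then □□q at x, so □q at x, so q at y, i.e. ∃z(Rxz∧Rzy).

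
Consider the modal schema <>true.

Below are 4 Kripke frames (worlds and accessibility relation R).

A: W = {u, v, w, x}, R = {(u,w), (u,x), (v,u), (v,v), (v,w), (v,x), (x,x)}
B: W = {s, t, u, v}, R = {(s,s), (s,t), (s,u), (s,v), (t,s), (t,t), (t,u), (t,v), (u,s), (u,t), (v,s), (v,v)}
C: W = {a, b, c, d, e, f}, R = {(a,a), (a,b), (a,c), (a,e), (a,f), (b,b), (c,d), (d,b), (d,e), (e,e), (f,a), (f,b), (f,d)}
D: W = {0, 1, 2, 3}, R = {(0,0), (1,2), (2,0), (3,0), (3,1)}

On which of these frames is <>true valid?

B, C, D

The schema corresponds to seriality: forall x exists y Rxy.
A: fails — world w has no successor.
B: ✓.
C: ✓.
D: ✓.
Valid on: B, C, D.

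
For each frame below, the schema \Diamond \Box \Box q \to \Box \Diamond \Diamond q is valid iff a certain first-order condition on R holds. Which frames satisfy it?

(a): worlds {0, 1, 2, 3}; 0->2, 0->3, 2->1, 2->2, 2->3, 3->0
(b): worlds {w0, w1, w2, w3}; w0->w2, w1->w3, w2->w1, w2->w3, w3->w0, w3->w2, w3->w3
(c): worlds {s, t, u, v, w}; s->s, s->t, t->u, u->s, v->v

(b), (c)

The schema corresponds to a generalized confluence (Geach) condition: \forall x \forall y \forall z ((xRy \wedge xRz) \to \exists w (y R^2 w \wedge z R^2 w)).
(a): fails — 2R1, 2R1 but no w with 1R²w and 1R²w.
(b): ✓.
(c): ✓.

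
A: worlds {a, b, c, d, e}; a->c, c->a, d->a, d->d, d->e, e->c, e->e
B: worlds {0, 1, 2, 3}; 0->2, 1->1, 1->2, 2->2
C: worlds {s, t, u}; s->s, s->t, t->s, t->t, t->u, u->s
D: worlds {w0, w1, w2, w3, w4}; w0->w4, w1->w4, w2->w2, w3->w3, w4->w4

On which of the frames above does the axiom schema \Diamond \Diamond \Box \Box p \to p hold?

C

The schema corresponds to a generalized confluence (Geach) condition: \forall x \forall y (x R^2 y \to \exists w (y R^2 w \wedge x = w)).
A: fails — dR²a but no w with aR²w and d=w.
B: fails — 0R²2 but no w with 2R²w and 0=w.
C: satisfies the condition.
D: fails — w0R²w4 but no w with w4R²w and w0=w.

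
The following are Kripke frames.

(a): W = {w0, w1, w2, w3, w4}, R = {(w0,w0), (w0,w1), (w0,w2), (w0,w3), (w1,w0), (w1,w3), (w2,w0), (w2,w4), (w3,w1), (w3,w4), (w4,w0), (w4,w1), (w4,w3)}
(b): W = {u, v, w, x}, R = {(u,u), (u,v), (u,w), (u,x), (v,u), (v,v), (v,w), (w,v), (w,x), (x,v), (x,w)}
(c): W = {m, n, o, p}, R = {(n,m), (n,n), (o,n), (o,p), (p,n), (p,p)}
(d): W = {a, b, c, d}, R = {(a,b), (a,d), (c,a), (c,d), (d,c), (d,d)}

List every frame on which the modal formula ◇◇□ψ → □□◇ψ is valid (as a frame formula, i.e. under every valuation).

(b)

Frame correspondent (Sahlqvist): ∀x ∀y ∀z ((xR²y ∧ xR²z) → ∃w (yRw ∧ zRw)) — i.e. a generalized confluence (Geach) condition.
(a): fails — w0R²w1, w0R²w3 but no w with w1Rw and w3Rw.
(b): condition met.
(c): fails — nR²m, nR²m but no w with mRw and mRw.
(d): fails — cR²b, cR²b but no w with bRw and bRw.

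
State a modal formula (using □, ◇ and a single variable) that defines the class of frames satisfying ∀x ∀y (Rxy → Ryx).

ψ → □◇ψ

The condition is symmetry. The B schema ψ → □◇ψ defines it.
Suppose ψ→□◇ψ is valid. Take Rxy and set V(ψ)={x}. Then ψ at x, so □◇ψ at x, so ◇ψ at y, so some z with Ryz has ψ; z=x, i.e. Ryx.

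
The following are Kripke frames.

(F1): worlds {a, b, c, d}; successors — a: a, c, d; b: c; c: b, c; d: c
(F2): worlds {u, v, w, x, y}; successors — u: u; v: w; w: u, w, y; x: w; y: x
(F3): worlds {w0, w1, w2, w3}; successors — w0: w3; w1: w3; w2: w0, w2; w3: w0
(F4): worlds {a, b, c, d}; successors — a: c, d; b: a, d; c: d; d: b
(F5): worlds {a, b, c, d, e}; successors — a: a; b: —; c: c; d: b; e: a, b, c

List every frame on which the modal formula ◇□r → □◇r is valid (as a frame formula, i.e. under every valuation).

(F1)

The schema corresponds to convergence: ∀x ∀y ∀z (Rxy ∧ Rxz → ∃w (Ryw ∧ Rzw)).
(F1): satisfies the condition.
(F2): fails — Rww and Rwy but w and y have no common successor.
(F3): fails — Rw2w2 and Rw2w0 but w2 and w0 have no common successor.
(F4): fails — Rac and Rad but c and d have no common successor.
(F5): fails — Rdb and Rdb but b and b have no common successor.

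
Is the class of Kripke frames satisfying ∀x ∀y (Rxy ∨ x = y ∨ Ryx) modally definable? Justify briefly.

Modal frame validity is preserved under disjoint unions.
Take 2 disjoint single-world reflexive frames: each is trivially connected, but their disjoint union has 2 worlds with no edge between distinct components, so it is not connected.
Hence connectedness of R is not modally definable.

Not modally definable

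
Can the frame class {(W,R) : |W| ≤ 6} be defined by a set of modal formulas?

Any modally definable frame class is closed under disjoint unions.
Any modal formula valid on each of 7 disjoint one-world frames is valid on their disjoint union (validity is preserved under disjoint unions). Each one-world frame has |W|=1≤6, but the union has |W|=7.
Hence having at most 6 worlds is not modally definable.

Not modally definable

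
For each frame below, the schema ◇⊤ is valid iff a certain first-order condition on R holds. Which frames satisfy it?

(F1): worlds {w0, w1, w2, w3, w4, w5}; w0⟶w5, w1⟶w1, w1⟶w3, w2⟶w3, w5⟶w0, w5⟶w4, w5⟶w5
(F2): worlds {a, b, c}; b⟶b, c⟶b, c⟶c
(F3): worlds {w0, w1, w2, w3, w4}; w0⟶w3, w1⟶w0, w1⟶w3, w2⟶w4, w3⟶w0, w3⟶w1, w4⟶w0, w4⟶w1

The schema corresponds to seriality: ∀x ∃y Rxy.
(F1): fails — world w3 has no successor.
(F2): fails — world a has no successor.
(F3): satisfies the condition.
Valid on: (F3).

(F3)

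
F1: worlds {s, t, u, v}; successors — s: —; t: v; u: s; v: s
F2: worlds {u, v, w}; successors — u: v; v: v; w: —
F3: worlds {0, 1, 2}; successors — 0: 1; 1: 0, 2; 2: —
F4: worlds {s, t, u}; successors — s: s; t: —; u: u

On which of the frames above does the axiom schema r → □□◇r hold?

F4

This is the axiom for a generalized confluence (Geach) condition; its first-order frame correspondent is ∀x ∀z (xR²z → ∃w (x = w ∧ zRw)).
F1: fails — tR²s but no w with t=w and sRw.
F2: fails — uR²v but no t with u=t and vRt.
F3: fails — 0R²0 but no w with 0=w and 0Rw.
F4: holds.
Valid on: F4.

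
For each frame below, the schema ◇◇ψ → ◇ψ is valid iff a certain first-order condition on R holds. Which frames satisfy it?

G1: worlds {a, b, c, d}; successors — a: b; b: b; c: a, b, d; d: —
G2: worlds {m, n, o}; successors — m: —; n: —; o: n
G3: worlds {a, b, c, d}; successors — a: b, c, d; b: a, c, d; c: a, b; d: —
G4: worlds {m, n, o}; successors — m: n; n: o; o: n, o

G1, G2

This is the axiom for a generalized confluence (Geach) condition; its first-order frame correspondent is ∀x ∀y (xR²y → ∃w (y = w ∧ xRw)).
G1: ✓.
G2: ✓.
G3: fails — aR²a but no w with a=w and aRw.
G4: fails — mR²o but no w with o=w and mRw.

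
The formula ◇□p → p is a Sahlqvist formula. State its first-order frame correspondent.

Equivalently (dual form): p → □◇p.
Suppose p→□◇p is valid. Take Rxy and set V(p)={x}. Then p at x, so □◇p at x, so ◇p at y, so some z with Ryz has p; z=x, i.e. Ryx.
The converse is a direct semantic check.
Frame condition: ∀x ∀y (Rxy → Ryx).

symmetry: ∀x ∀y (Rxy → Ryx)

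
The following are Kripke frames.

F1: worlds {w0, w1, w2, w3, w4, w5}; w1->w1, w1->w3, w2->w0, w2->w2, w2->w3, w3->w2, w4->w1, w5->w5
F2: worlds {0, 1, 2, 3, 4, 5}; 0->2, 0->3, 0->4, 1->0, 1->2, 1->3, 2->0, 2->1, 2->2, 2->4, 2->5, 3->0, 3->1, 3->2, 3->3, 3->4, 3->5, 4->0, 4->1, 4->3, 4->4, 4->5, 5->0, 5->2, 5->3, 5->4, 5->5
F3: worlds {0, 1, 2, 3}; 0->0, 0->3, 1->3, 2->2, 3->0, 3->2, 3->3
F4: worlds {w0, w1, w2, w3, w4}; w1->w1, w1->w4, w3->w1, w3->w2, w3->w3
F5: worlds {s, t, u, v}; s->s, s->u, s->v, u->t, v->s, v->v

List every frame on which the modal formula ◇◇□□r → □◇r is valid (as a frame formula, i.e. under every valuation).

The schema corresponds to a generalized confluence (Geach) condition: ∀x ∀y ∀z ((xR²y ∧ xRz) → ∃w (yR²w ∧ zRw)).
F1: fails — w2R²w0, w2Rw0 but no w with w0R²w and w0Rw.
F2: ✓.
F3: fails — 0R²2, 0R0 but no w with 2R²w and 0Rw.
F4: fails — w1R²w1, w1Rw4 but no w with w1R²w and w4Rw.
F5: fails — sR²t, sRs but no w with tR²w and sRw.

F2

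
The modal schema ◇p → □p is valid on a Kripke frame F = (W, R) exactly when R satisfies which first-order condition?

Suppose ◇p→□p is valid. Take Rxy, Rxz and set V(p)={y}. Then ◇p at x, so □p at x, so p at z, i.e. z=y.
The converse is a direct semantic check.
Frame condition: ∀x ∀y ∀z (Rxy ∧ Rxz → y = z).

Partial functionality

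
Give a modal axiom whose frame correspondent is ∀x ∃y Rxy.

□r → ◇r

A defining formula is □r → ◇r (the D axiom).
Suppose □r→◇r is valid. At any x set V(r)=W. Then □r at x, so ◇r at x, so x has a successor.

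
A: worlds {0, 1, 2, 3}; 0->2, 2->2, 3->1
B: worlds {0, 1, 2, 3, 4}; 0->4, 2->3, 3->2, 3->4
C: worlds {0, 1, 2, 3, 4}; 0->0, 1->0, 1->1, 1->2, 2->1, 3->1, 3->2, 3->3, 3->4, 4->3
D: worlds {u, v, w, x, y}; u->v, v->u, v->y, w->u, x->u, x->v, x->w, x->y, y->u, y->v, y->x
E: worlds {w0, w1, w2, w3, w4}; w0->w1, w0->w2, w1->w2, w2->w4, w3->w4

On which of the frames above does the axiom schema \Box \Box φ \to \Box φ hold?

C

This is the axiom for density; its first-order frame correspondent is \forall x \forall y (Rxy \to \exists z (Rxz \wedge Rzy)).
A: fails — R31 but no z with R3z and Rz1.
B: fails — R23 but no z with R2z and Rz3.
C: holds.
D: fails — Ruv but no z with Ruz and Rzv.
E: fails — Rw1w2 but no z with Rw1z and Rzw2.
Valid on: C.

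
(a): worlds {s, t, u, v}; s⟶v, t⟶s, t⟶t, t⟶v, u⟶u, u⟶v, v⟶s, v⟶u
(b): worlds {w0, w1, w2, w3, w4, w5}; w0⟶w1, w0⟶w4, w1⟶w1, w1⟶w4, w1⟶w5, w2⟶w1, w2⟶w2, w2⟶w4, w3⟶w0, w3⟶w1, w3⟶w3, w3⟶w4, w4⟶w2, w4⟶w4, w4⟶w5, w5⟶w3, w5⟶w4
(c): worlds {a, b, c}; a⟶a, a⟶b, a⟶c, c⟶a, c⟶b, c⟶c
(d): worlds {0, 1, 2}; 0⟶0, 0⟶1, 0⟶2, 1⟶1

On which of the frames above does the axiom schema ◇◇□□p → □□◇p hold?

(b)

Frame correspondent (Sahlqvist): ∀x ∀y ∀z ((xR²y ∧ xR²z) → ∃w (yR²w ∧ zRw)) — i.e. a generalized confluence (Geach) condition.
(a): fails — sR²s, sR²s but no w with sR²w and sRw.
(b): ✓.
(c): fails — aR²a, aR²b but no w with aR²w and bRw.
(d): fails — 0R²0, 0R²2 but no w with 0R²w and 2Rw.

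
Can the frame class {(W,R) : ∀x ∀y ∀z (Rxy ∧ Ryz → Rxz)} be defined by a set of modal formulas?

Yes: it is transitivity, defined by the 4 schema □r → □□r.
Suppose □r→□□r is valid. Take Rxy, Ryz and set V(r)={w : Rxw}. Then □r at x, so □□r at x, so □r at y, so r at z, i.e. Rxz.

Yes, by □r → □□r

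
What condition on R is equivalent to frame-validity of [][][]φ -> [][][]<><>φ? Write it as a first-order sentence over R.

This is a Sahlqvist (Geach-type) schema ◇^0□^3φ → □^3◇^2φ.
Minimal-valuation argument: fix x; take any y with xR^0y and any z with xR^3z. Set V(φ) to the set of worlds R-reachable from y in exactly 3 steps. Then □^3φ holds at y, so the antecedent holds at x; validity forces ◇^2φ at z, giving a w with zR^2w and yR^3w.
First-order correspondent: forall x forall z (x R^3 z -> exists w (x R^3 w & z R^2 w)).

forall x forall z (x R^3 z -> exists w (x R^3 w & z R^2 w))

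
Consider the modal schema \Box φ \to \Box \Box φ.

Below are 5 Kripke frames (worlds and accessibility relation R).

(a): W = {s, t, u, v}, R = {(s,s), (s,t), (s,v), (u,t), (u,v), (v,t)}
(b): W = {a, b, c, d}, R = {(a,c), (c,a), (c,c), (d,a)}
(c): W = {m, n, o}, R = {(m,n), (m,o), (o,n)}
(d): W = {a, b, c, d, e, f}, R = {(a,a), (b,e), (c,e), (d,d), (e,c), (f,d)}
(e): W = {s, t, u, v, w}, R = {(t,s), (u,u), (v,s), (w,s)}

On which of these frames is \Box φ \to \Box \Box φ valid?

(a), (c), (e)

This is the axiom for transitivity; its first-order frame correspondent is \forall x \forall y \forall z (Rxy \wedge Ryz \to Rxz).
(a): condition met.
(b): fails — Rac and Rca but not Raa.
(c): condition met.
(d): fails — Rec and Rce but not Ree.
(e): condition met.
Valid on: (a), (c), (e).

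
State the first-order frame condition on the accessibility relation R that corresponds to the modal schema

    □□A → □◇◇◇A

This is a Sahlqvist (Geach-type) schema ◇^0□^2A → □^1◇^3A.
Minimal-valuation argument: fix x; take any y with xR^0y and any z with xR^1z. Set V(A) to the set of worlds R-reachable from y in exactly 2 steps. Then □^2A holds at y, so the antecedent holds at x; validity forces ◇^3A at z, giving a w with zR^3w and yR^2w.
First-order correspondent: ∀x ∀z (xRz → ∃w (xR²w ∧ zR³w)).

∀x ∀z (xRz → ∃w (xR²w ∧ zR³w))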